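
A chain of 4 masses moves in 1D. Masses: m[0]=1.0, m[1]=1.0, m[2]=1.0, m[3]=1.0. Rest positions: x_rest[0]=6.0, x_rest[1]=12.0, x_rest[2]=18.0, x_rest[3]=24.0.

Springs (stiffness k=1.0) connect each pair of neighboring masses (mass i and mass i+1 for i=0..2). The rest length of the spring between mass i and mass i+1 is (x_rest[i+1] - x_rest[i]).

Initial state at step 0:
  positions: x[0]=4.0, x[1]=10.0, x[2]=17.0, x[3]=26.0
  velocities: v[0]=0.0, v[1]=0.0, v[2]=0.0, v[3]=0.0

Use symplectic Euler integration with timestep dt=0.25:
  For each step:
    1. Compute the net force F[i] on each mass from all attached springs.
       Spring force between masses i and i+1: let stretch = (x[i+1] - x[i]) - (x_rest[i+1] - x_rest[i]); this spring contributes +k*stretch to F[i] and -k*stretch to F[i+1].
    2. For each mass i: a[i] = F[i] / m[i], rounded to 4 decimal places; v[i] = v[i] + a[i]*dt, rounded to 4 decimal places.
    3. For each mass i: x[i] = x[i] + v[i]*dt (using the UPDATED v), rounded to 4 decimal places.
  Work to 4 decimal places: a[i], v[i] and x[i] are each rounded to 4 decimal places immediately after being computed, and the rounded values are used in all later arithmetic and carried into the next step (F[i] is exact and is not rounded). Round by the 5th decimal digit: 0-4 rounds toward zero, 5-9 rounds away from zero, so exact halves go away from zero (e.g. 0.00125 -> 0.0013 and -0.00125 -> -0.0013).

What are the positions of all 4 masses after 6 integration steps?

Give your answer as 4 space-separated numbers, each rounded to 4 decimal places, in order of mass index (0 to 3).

Step 0: x=[4.0000 10.0000 17.0000 26.0000] v=[0.0000 0.0000 0.0000 0.0000]
Step 1: x=[4.0000 10.0625 17.1250 25.8125] v=[0.0000 0.2500 0.5000 -0.7500]
Step 2: x=[4.0039 10.1875 17.3516 25.4570] v=[0.0156 0.5000 0.9063 -1.4219]
Step 3: x=[4.0193 10.3738 17.6370 24.9699] v=[0.0615 0.7451 1.1416 -1.9483]
Step 4: x=[4.0568 10.6169 17.9268 24.3995] v=[0.1501 0.9723 1.1590 -2.2815]
Step 5: x=[4.1293 10.9069 18.1642 23.7996] v=[0.2901 1.1598 0.9497 -2.3997]
Step 6: x=[4.2504 11.2268 18.3003 23.2225] v=[0.4845 1.2797 0.5442 -2.3086]

Answer: 4.2504 11.2268 18.3003 23.2225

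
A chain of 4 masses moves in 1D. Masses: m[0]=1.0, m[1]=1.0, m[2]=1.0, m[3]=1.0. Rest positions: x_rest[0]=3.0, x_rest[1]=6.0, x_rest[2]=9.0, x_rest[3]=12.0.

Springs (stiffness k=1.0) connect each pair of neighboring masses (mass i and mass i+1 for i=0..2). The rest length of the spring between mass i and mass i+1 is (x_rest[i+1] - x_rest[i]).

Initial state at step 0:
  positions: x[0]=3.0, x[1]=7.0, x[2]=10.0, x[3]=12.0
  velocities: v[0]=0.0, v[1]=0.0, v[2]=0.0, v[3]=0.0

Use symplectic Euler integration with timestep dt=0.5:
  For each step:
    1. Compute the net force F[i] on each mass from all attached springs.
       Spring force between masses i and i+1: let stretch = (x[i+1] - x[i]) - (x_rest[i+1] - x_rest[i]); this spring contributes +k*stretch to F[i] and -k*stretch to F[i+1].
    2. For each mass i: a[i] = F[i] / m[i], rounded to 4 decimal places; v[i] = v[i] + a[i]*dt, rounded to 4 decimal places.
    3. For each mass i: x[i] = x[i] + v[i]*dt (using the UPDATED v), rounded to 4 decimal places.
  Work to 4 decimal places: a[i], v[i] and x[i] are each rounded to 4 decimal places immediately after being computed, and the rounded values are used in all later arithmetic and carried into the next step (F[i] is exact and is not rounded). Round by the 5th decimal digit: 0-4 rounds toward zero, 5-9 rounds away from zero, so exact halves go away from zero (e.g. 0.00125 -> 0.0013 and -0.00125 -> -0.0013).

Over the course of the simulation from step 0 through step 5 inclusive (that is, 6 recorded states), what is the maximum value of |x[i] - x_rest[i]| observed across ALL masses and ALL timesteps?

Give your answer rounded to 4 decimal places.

Answer: 1.0313

Derivation:
Step 0: x=[3.0000 7.0000 10.0000 12.0000] v=[0.0000 0.0000 0.0000 0.0000]
Step 1: x=[3.2500 6.7500 9.7500 12.2500] v=[0.5000 -0.5000 -0.5000 0.5000]
Step 2: x=[3.6250 6.3750 9.3750 12.6250] v=[0.7500 -0.7500 -0.7500 0.7500]
Step 3: x=[3.9375 6.0625 9.0625 12.9375] v=[0.6250 -0.6250 -0.6250 0.6250]
Step 4: x=[4.0313 5.9688 8.9688 13.0313] v=[0.1875 -0.1875 -0.1875 0.1875]
Step 5: x=[3.8594 6.1407 9.1407 12.8594] v=[-0.3438 0.3438 0.3438 -0.3438]
Max displacement = 1.0313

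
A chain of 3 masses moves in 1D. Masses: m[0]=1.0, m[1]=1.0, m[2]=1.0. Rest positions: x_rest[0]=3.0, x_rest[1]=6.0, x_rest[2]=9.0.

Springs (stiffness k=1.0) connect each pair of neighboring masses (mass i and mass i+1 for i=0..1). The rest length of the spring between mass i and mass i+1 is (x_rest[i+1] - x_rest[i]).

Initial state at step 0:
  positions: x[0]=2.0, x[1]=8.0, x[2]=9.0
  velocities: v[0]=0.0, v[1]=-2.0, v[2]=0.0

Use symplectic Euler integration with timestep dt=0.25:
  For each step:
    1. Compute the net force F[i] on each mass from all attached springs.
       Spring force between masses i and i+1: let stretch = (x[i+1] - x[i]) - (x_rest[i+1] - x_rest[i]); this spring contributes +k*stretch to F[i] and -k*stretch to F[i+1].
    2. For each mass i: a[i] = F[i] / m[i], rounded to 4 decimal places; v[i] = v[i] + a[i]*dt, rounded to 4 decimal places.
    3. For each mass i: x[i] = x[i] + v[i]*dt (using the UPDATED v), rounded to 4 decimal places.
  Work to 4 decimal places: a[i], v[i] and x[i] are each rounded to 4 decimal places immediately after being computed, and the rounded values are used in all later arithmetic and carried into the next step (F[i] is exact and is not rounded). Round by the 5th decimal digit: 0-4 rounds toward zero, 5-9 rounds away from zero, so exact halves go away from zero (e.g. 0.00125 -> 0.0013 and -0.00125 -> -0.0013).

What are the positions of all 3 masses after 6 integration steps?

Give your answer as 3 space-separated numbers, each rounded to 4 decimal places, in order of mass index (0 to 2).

Answer: 3.3740 3.3110 9.3151

Derivation:
Step 0: x=[2.0000 8.0000 9.0000] v=[0.0000 -2.0000 0.0000]
Step 1: x=[2.1875 7.1875 9.1250] v=[0.7500 -3.2500 0.5000]
Step 2: x=[2.5000 6.1836 9.3164] v=[1.2500 -4.0156 0.7656]
Step 3: x=[2.8552 5.1453 9.4995] v=[1.4209 -4.1533 0.7324]
Step 4: x=[3.1661 4.2360 9.5980] v=[1.2434 -3.6373 0.3939]
Step 5: x=[3.3563 3.5949 9.5489] v=[0.7609 -2.5643 -0.1966]
Step 6: x=[3.3740 3.3110 9.3151] v=[0.0706 -1.1355 -0.9351]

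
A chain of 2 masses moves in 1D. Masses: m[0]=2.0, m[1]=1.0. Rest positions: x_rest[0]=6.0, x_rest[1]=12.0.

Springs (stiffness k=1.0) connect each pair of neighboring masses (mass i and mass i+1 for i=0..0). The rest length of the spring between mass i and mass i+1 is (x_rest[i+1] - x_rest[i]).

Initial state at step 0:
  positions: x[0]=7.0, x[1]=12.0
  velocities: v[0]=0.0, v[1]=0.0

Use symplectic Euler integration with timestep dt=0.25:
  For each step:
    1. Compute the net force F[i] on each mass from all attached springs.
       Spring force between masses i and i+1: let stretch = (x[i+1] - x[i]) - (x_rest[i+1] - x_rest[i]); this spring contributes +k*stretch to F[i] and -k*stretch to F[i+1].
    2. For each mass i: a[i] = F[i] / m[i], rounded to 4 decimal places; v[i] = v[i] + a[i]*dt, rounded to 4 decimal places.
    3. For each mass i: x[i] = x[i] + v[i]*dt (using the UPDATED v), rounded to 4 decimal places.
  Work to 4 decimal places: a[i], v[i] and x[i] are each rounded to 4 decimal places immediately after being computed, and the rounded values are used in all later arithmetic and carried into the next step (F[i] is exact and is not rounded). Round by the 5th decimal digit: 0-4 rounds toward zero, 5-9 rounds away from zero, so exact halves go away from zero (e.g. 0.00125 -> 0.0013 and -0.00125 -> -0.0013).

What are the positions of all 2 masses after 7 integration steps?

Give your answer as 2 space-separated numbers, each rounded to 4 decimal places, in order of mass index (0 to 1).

Answer: 6.4405 13.1191

Derivation:
Step 0: x=[7.0000 12.0000] v=[0.0000 0.0000]
Step 1: x=[6.9688 12.0625] v=[-0.1250 0.2500]
Step 2: x=[6.9092 12.1817] v=[-0.2383 0.4766]
Step 3: x=[6.8269 12.3463] v=[-0.3293 0.6585]
Step 4: x=[6.7296 12.5410] v=[-0.3894 0.7787]
Step 5: x=[6.6264 12.7475] v=[-0.4130 0.8259]
Step 6: x=[6.5269 12.9464] v=[-0.3979 0.7956]
Step 7: x=[6.4405 13.1191] v=[-0.3455 0.6907]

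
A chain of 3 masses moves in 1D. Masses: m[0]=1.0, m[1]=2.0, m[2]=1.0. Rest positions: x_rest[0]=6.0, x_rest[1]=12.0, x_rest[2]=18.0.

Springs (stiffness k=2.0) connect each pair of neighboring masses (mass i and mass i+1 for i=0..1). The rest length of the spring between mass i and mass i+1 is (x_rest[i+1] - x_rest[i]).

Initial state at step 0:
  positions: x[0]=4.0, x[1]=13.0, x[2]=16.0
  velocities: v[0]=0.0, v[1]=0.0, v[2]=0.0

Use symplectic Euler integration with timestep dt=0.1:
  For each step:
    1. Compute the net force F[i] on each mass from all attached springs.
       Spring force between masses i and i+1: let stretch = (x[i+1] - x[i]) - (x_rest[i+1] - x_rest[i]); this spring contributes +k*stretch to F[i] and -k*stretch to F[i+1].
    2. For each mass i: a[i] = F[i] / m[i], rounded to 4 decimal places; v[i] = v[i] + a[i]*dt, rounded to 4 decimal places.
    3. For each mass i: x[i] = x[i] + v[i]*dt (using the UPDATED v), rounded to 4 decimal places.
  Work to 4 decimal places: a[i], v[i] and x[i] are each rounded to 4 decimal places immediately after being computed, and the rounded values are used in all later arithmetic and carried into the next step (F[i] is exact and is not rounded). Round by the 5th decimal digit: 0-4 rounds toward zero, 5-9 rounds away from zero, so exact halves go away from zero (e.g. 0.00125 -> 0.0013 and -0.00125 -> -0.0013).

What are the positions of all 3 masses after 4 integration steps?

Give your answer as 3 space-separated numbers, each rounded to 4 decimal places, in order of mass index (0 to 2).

Answer: 4.5647 12.4353 16.5647

Derivation:
Step 0: x=[4.0000 13.0000 16.0000] v=[0.0000 0.0000 0.0000]
Step 1: x=[4.0600 12.9400 16.0600] v=[0.6000 -0.6000 0.6000]
Step 2: x=[4.1776 12.8224 16.1776] v=[1.1760 -1.1760 1.1760]
Step 3: x=[4.3481 12.6519 16.3481] v=[1.7050 -1.7050 1.7050]
Step 4: x=[4.5647 12.4353 16.5647] v=[2.1658 -2.1658 2.1658]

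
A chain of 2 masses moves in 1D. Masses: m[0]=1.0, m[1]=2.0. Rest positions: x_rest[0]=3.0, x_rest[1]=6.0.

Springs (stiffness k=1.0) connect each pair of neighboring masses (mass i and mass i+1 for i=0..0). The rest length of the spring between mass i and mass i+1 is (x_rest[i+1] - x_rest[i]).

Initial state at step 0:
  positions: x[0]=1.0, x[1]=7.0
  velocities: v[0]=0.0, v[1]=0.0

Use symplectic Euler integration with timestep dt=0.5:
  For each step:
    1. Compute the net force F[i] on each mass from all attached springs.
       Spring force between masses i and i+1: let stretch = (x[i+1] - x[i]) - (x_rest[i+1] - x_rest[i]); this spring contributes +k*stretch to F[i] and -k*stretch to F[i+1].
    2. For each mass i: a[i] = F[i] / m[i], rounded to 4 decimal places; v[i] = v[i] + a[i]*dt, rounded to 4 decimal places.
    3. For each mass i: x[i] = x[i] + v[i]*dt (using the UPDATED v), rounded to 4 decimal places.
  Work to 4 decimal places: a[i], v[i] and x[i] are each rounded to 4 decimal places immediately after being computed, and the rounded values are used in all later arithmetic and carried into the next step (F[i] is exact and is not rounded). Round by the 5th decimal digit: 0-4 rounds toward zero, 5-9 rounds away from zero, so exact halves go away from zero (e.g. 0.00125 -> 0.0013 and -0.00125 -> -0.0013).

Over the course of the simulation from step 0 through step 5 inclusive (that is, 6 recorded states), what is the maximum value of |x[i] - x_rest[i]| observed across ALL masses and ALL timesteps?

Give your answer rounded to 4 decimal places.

Step 0: x=[1.0000 7.0000] v=[0.0000 0.0000]
Step 1: x=[1.7500 6.6250] v=[1.5000 -0.7500]
Step 2: x=[2.9688 6.0156] v=[2.4375 -1.2188]
Step 3: x=[4.1993 5.4004] v=[2.4609 -1.2305]
Step 4: x=[4.9801 5.0100] v=[1.5615 -0.7808]
Step 5: x=[5.0184 4.9909] v=[0.0765 -0.0383]
Max displacement = 2.0184

Answer: 2.0184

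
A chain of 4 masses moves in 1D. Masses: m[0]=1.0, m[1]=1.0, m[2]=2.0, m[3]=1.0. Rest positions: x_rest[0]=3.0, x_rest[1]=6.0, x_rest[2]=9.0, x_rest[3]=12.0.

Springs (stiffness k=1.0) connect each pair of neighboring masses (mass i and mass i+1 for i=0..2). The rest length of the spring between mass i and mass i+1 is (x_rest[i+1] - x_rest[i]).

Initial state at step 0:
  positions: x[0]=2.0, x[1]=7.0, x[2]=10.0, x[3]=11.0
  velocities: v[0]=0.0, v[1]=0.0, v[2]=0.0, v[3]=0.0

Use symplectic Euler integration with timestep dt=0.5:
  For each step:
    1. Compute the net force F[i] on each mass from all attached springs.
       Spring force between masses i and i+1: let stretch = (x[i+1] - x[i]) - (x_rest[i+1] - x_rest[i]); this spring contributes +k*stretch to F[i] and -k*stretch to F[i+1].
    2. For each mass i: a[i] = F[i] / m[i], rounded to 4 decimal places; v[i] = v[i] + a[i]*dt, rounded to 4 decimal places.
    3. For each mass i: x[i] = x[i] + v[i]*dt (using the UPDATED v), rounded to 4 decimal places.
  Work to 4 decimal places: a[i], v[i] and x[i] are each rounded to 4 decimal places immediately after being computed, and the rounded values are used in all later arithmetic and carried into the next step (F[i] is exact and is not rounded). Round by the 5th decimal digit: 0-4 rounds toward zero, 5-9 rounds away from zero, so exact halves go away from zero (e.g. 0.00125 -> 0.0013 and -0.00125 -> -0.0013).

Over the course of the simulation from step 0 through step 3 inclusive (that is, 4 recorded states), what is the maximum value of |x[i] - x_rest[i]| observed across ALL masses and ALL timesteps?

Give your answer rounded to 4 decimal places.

Answer: 1.1250

Derivation:
Step 0: x=[2.0000 7.0000 10.0000 11.0000] v=[0.0000 0.0000 0.0000 0.0000]
Step 1: x=[2.5000 6.5000 9.7500 11.5000] v=[1.0000 -1.0000 -0.5000 1.0000]
Step 2: x=[3.2500 5.8125 9.3125 12.3125] v=[1.5000 -1.3750 -0.8750 1.6250]
Step 3: x=[3.8907 5.3594 8.8125 13.1250] v=[1.2813 -0.9063 -1.0000 1.6250]
Max displacement = 1.1250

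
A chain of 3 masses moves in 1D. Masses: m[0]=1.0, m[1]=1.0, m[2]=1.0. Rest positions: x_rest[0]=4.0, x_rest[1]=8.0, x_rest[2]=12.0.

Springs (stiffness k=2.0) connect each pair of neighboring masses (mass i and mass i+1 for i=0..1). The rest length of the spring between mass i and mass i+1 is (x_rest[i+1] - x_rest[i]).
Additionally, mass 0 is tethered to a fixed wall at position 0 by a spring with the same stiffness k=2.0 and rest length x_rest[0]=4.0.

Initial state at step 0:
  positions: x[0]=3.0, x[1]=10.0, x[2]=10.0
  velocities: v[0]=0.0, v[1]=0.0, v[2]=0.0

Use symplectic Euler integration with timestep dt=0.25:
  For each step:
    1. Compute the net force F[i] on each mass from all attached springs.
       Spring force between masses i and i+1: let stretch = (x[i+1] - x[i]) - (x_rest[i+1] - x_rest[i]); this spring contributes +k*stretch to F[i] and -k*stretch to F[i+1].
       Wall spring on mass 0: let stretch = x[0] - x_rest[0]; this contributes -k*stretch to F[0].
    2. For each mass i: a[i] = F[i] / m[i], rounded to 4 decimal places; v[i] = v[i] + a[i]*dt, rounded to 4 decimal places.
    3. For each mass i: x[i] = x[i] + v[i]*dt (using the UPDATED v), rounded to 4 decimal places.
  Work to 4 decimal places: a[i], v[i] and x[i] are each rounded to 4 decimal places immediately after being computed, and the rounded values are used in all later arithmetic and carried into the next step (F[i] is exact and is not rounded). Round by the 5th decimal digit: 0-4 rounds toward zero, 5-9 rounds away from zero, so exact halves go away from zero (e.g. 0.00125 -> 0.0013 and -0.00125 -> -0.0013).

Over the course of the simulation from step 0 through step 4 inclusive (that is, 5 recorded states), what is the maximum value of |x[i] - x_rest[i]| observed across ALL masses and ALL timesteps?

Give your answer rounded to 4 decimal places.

Answer: 2.4958

Derivation:
Step 0: x=[3.0000 10.0000 10.0000] v=[0.0000 0.0000 0.0000]
Step 1: x=[3.5000 9.1250 10.5000] v=[2.0000 -3.5000 2.0000]
Step 2: x=[4.2656 7.7188 11.3281] v=[3.0625 -5.6250 3.3125]
Step 3: x=[4.9297 6.3321 12.2051] v=[2.6563 -5.5470 3.5079]
Step 4: x=[5.1529 5.5042 12.8480] v=[0.8927 -3.3117 2.5714]
Max displacement = 2.4958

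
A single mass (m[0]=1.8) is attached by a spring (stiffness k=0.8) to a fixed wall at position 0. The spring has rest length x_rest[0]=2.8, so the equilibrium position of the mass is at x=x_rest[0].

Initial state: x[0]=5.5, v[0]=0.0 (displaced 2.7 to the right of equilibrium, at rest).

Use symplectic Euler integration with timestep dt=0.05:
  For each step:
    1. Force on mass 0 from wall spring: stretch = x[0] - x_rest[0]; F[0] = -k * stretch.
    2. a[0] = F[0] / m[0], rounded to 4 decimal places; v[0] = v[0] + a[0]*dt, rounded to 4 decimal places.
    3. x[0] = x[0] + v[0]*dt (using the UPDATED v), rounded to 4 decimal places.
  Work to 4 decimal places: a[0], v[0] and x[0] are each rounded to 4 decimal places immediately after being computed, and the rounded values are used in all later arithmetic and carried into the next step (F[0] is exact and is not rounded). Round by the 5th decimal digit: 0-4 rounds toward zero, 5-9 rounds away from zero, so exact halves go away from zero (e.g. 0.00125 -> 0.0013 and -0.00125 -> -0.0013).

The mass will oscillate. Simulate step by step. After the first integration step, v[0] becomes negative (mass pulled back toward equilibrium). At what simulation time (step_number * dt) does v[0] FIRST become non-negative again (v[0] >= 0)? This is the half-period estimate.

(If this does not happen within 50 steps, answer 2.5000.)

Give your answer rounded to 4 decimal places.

Answer: 2.5000

Derivation:
Step 0: x=[5.5000] v=[0.0000]
Step 1: x=[5.4970] v=[-0.0600]
Step 2: x=[5.4910] v=[-0.1199]
Step 3: x=[5.4820] v=[-0.1797]
Step 4: x=[5.4700] v=[-0.2393]
Step 5: x=[5.4551] v=[-0.2986]
Step 6: x=[5.4372] v=[-0.3576]
Step 7: x=[5.4164] v=[-0.4162]
Step 8: x=[5.3927] v=[-0.4743]
Step 9: x=[5.3661] v=[-0.5319]
Step 10: x=[5.3367] v=[-0.5889]
Step 11: x=[5.3044] v=[-0.6453]
Step 12: x=[5.2694] v=[-0.7010]
Step 13: x=[5.2316] v=[-0.7559]
Step 14: x=[5.1911] v=[-0.8099]
Step 15: x=[5.1480] v=[-0.8630]
Step 16: x=[5.1022] v=[-0.9152]
Step 17: x=[5.0539] v=[-0.9664]
Step 18: x=[5.0031] v=[-1.0165]
Step 19: x=[4.9498] v=[-1.0655]
Step 20: x=[4.8941] v=[-1.1133]
Step 21: x=[4.8361] v=[-1.1598]
Step 22: x=[4.7759] v=[-1.2050]
Step 23: x=[4.7135] v=[-1.2489]
Step 24: x=[4.6489] v=[-1.2914]
Step 25: x=[4.5823] v=[-1.3325]
Step 26: x=[4.5137] v=[-1.3721]
Step 27: x=[4.4432] v=[-1.4102]
Step 28: x=[4.3709] v=[-1.4467]
Step 29: x=[4.2968] v=[-1.4816]
Step 30: x=[4.2211] v=[-1.5149]
Step 31: x=[4.1438] v=[-1.5465]
Step 32: x=[4.0650] v=[-1.5764]
Step 33: x=[3.9848] v=[-1.6045]
Step 34: x=[3.9033] v=[-1.6308]
Step 35: x=[3.8205] v=[-1.6553]
Step 36: x=[3.7366] v=[-1.6780]
Step 37: x=[3.6517] v=[-1.6988]
Step 38: x=[3.5658] v=[-1.7177]
Step 39: x=[3.4791] v=[-1.7347]
Step 40: x=[3.3916] v=[-1.7498]
Step 41: x=[3.3035] v=[-1.7629]
Step 42: x=[3.2148] v=[-1.7741]
Step 43: x=[3.1256] v=[-1.7833]
Step 44: x=[3.0361] v=[-1.7905]
Step 45: x=[2.9463] v=[-1.7957]
Step 46: x=[2.8564] v=[-1.7990]
Step 47: x=[2.7664] v=[-1.8003]
Step 48: x=[2.6764] v=[-1.7996]
Step 49: x=[2.5866] v=[-1.7969]
Step 50: x=[2.4970] v=[-1.7922]
v[0] did not become non-negative within 50 steps; using fallback time=2.5000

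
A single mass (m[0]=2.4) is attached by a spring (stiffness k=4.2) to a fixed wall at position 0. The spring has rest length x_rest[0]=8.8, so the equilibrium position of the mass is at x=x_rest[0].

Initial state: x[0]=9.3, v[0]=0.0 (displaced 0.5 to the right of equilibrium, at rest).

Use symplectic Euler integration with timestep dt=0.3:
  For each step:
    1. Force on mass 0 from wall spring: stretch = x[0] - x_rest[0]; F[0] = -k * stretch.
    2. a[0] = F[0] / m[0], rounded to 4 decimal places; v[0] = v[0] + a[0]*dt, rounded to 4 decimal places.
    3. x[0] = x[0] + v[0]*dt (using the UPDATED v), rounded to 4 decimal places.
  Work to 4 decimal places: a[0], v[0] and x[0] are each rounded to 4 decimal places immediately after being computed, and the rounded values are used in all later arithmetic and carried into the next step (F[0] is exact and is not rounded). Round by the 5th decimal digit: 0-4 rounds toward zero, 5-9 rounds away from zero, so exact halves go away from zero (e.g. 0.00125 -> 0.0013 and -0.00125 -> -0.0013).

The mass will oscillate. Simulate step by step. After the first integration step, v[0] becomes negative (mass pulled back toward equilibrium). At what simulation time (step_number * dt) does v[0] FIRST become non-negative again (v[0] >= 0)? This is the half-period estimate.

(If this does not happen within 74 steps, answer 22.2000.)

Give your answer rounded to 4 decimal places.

Answer: 2.4000

Derivation:
Step 0: x=[9.3000] v=[0.0000]
Step 1: x=[9.2213] v=[-0.2625]
Step 2: x=[9.0762] v=[-0.4837]
Step 3: x=[8.8876] v=[-0.6287]
Step 4: x=[8.6852] v=[-0.6747]
Step 5: x=[8.5009] v=[-0.6144]
Step 6: x=[8.3637] v=[-0.4574]
Step 7: x=[8.2952] v=[-0.2284]
Step 8: x=[8.3062] v=[0.0366]
First v>=0 after going negative at step 8, time=2.4000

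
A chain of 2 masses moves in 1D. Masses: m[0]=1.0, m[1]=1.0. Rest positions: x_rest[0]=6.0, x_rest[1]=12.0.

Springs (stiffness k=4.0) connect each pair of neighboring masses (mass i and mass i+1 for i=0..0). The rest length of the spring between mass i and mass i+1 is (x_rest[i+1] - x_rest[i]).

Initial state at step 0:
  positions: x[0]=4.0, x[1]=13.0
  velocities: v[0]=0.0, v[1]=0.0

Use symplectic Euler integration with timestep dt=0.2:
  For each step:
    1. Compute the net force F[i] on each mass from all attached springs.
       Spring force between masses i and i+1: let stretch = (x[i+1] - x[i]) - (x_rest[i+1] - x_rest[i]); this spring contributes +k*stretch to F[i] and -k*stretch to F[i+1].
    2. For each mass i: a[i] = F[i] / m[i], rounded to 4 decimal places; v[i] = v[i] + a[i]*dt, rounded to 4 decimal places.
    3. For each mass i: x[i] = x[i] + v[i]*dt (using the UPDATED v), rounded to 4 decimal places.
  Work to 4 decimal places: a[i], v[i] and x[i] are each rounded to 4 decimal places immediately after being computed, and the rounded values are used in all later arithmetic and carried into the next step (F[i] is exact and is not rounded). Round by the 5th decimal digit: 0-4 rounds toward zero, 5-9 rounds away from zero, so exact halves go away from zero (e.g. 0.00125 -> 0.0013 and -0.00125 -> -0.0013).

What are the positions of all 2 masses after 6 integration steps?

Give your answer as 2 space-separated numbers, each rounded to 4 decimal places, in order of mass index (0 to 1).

Answer: 6.8028 10.1972

Derivation:
Step 0: x=[4.0000 13.0000] v=[0.0000 0.0000]
Step 1: x=[4.4800 12.5200] v=[2.4000 -2.4000]
Step 2: x=[5.2864 11.7136] v=[4.0320 -4.0320]
Step 3: x=[6.1612 10.8388] v=[4.3738 -4.3738]
Step 4: x=[6.8244 10.1756] v=[3.3159 -3.3159]
Step 5: x=[7.0638 9.9362] v=[1.1969 -1.1969]
Step 6: x=[6.8028 10.1972] v=[-1.3052 1.3052]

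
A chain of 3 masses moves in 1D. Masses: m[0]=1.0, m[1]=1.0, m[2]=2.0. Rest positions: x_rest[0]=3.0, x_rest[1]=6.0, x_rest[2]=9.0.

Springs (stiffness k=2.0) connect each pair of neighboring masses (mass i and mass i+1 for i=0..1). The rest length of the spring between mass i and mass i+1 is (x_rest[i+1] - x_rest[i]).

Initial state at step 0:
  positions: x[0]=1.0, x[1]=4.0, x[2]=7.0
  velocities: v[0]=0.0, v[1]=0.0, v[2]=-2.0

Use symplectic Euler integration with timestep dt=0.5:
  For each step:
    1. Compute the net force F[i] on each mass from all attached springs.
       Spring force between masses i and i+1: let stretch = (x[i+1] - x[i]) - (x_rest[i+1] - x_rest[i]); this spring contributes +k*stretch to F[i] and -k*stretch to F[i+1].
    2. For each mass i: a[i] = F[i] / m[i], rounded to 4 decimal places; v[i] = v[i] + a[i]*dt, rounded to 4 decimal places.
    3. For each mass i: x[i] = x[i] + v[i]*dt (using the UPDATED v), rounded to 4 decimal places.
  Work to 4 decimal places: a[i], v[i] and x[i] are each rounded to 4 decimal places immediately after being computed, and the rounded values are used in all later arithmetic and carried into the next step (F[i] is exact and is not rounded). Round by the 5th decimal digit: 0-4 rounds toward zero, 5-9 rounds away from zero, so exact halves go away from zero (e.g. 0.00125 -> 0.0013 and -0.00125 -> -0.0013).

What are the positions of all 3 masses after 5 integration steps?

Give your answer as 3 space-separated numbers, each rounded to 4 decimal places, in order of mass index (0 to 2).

Answer: -1.3906 1.5391 4.4258

Derivation:
Step 0: x=[1.0000 4.0000 7.0000] v=[0.0000 0.0000 -2.0000]
Step 1: x=[1.0000 4.0000 6.0000] v=[0.0000 0.0000 -2.0000]
Step 2: x=[1.0000 3.5000 5.2500] v=[0.0000 -1.0000 -1.5000]
Step 3: x=[0.7500 2.6250 4.8125] v=[-0.5000 -1.7500 -0.8750]
Step 4: x=[-0.0625 1.9063 4.5781] v=[-1.6250 -1.4375 -0.4688]
Step 5: x=[-1.3906 1.5391 4.4258] v=[-2.6562 -0.7345 -0.3047]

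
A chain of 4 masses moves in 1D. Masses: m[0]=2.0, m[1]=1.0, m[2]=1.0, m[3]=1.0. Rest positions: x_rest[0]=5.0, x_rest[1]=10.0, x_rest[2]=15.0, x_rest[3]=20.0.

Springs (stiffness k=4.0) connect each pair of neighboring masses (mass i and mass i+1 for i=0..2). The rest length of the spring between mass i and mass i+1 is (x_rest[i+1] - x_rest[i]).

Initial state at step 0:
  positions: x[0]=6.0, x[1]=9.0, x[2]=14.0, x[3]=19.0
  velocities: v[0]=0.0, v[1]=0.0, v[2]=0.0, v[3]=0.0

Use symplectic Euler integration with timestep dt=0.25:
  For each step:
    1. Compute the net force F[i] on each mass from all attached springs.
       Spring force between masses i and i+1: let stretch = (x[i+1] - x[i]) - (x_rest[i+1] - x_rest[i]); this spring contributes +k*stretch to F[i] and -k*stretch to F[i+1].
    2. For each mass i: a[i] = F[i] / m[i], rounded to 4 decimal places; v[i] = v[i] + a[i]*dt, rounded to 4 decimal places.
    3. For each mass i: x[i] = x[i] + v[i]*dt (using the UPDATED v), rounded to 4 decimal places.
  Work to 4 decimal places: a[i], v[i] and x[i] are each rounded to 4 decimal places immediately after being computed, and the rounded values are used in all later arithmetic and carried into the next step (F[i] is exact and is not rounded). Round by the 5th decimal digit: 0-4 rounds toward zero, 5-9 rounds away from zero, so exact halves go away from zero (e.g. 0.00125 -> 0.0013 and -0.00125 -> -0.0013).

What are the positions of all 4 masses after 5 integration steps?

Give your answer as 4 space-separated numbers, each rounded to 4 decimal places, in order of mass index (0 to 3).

Step 0: x=[6.0000 9.0000 14.0000 19.0000] v=[0.0000 0.0000 0.0000 0.0000]
Step 1: x=[5.7500 9.5000 14.0000 19.0000] v=[-1.0000 2.0000 0.0000 0.0000]
Step 2: x=[5.3438 10.1875 14.1250 19.0000] v=[-1.6250 2.7500 0.5000 0.0000]
Step 3: x=[4.9180 10.6485 14.4844 19.0313] v=[-1.7032 1.8438 1.4375 0.1250]
Step 4: x=[4.5835 10.6358 15.0215 19.1758] v=[-1.3380 -0.0508 2.1485 0.5781]
Step 5: x=[4.3805 10.2065 15.5008 19.5318] v=[-0.8119 -1.7174 1.9171 1.4238]

Answer: 4.3805 10.2065 15.5008 19.5318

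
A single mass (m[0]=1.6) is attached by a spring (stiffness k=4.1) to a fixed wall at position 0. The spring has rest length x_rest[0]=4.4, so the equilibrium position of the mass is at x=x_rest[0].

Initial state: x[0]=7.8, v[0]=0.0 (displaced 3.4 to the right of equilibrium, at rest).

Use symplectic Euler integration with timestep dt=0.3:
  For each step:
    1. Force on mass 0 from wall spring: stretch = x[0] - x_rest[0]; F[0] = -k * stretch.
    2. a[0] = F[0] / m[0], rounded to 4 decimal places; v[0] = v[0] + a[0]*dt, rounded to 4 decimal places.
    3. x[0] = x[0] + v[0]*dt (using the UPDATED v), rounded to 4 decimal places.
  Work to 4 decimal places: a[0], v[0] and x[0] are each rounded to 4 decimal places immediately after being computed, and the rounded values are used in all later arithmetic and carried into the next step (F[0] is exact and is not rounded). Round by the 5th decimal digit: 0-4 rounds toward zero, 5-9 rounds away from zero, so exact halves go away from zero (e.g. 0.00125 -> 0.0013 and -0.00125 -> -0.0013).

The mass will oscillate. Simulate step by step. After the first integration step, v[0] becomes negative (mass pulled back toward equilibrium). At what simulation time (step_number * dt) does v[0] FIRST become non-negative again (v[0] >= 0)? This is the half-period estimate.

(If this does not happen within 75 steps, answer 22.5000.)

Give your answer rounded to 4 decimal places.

Step 0: x=[7.8000] v=[0.0000]
Step 1: x=[7.0159] v=[-2.6138]
Step 2: x=[5.6285] v=[-4.6248]
Step 3: x=[3.9577] v=[-5.5692]
Step 4: x=[2.3889] v=[-5.2292]
Step 5: x=[1.2839] v=[-3.6832]
Step 6: x=[0.8976] v=[-1.2877]
Step 7: x=[1.3190] v=[1.4048]
First v>=0 after going negative at step 7, time=2.1000

Answer: 2.1000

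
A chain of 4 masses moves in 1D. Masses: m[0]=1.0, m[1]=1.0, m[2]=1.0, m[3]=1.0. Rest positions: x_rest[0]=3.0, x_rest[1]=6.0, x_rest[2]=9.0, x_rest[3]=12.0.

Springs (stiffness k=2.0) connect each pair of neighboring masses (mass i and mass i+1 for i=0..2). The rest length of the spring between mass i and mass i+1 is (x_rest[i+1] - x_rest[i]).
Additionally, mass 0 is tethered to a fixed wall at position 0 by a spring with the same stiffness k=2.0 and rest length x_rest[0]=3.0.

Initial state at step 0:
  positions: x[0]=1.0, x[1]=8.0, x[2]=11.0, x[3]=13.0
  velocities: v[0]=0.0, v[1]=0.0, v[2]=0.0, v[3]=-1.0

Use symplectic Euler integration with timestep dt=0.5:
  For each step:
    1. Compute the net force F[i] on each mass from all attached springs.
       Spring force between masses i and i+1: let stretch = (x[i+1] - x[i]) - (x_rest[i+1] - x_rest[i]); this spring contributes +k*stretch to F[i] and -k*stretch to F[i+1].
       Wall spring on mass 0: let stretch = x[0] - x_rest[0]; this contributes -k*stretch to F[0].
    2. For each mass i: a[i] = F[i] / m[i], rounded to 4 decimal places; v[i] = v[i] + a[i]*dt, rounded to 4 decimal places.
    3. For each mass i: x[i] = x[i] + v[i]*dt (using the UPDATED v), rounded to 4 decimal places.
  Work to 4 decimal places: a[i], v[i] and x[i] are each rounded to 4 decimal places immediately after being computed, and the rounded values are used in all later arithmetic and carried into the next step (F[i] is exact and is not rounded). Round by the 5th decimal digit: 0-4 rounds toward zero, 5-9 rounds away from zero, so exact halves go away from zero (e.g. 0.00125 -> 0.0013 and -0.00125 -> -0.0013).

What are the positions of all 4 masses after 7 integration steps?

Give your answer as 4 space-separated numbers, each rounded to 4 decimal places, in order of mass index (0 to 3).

Step 0: x=[1.0000 8.0000 11.0000 13.0000] v=[0.0000 0.0000 0.0000 -1.0000]
Step 1: x=[4.0000 6.0000 10.5000 13.0000] v=[6.0000 -4.0000 -1.0000 0.0000]
Step 2: x=[6.0000 5.2500 9.0000 13.2500] v=[4.0000 -1.5000 -3.0000 0.5000]
Step 3: x=[4.6250 6.7500 7.7500 12.8750] v=[-2.7500 3.0000 -2.5000 -0.7500]
Step 4: x=[2.0000 7.6875 8.5625 11.4375] v=[-5.2500 1.8750 1.6250 -2.8750]
Step 5: x=[1.2188 6.2188 10.3750 10.0625] v=[-1.5625 -2.9375 3.6250 -2.7500]
Step 6: x=[2.3282 4.3282 9.9532 10.3438] v=[2.2187 -3.7813 -0.8437 0.5625]
Step 7: x=[3.2735 4.2501 6.9142 11.9298] v=[1.8905 -0.1563 -6.0781 3.1719]

Answer: 3.2735 4.2501 6.9142 11.9298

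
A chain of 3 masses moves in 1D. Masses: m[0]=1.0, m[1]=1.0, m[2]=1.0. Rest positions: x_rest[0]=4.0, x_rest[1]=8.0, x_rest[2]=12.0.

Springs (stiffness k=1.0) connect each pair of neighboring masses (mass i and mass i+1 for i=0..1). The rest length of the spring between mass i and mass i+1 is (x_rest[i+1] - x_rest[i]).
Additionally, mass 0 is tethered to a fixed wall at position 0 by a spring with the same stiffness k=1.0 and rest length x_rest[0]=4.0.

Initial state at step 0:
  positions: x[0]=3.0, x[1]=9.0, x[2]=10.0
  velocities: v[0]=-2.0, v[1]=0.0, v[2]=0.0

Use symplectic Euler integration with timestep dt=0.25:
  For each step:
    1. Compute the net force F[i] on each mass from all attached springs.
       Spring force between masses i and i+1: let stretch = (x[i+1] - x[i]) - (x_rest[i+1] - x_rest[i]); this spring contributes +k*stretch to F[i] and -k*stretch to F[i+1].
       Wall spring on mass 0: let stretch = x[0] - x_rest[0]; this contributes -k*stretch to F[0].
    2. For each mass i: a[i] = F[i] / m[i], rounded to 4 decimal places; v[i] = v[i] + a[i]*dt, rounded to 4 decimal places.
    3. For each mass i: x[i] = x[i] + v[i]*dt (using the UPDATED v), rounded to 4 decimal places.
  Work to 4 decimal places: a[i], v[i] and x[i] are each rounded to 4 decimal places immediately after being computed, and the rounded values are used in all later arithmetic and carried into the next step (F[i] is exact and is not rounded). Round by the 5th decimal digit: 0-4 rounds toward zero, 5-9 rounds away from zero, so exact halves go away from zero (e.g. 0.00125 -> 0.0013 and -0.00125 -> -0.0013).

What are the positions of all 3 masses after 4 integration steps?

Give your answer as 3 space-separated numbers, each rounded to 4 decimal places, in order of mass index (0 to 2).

Step 0: x=[3.0000 9.0000 10.0000] v=[-2.0000 0.0000 0.0000]
Step 1: x=[2.6875 8.6875 10.1875] v=[-1.2500 -1.2500 0.7500]
Step 2: x=[2.5820 8.0938 10.5313] v=[-0.4219 -2.3750 1.3750]
Step 3: x=[2.6597 7.3079 10.9727] v=[0.3106 -3.1436 1.7656]
Step 4: x=[2.8616 6.4605 11.4351] v=[0.8077 -3.3895 1.8494]

Answer: 2.8616 6.4605 11.4351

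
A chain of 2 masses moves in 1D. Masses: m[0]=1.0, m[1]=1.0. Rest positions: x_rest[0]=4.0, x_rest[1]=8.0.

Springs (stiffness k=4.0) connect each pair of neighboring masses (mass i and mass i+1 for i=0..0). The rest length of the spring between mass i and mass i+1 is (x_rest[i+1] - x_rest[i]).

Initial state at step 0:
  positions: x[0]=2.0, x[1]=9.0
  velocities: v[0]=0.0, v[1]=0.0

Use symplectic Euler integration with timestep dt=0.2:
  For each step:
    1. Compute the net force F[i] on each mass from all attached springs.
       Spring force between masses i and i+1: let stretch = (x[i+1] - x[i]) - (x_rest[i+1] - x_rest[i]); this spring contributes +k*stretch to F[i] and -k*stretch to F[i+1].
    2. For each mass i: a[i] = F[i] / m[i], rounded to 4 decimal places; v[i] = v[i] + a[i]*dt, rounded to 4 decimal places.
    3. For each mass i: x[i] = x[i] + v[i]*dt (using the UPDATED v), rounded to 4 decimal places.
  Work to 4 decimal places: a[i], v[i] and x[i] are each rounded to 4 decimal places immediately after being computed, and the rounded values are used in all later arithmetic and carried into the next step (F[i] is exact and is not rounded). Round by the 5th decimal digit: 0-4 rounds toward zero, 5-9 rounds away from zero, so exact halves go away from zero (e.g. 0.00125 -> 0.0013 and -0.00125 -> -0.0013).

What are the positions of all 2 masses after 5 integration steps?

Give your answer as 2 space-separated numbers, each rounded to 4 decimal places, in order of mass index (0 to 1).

Step 0: x=[2.0000 9.0000] v=[0.0000 0.0000]
Step 1: x=[2.4800 8.5200] v=[2.4000 -2.4000]
Step 2: x=[3.2864 7.7136] v=[4.0320 -4.0320]
Step 3: x=[4.1612 6.8388] v=[4.3738 -4.3738]
Step 4: x=[4.8244 6.1756] v=[3.3159 -3.3159]
Step 5: x=[5.0638 5.9362] v=[1.1969 -1.1969]

Answer: 5.0638 5.9362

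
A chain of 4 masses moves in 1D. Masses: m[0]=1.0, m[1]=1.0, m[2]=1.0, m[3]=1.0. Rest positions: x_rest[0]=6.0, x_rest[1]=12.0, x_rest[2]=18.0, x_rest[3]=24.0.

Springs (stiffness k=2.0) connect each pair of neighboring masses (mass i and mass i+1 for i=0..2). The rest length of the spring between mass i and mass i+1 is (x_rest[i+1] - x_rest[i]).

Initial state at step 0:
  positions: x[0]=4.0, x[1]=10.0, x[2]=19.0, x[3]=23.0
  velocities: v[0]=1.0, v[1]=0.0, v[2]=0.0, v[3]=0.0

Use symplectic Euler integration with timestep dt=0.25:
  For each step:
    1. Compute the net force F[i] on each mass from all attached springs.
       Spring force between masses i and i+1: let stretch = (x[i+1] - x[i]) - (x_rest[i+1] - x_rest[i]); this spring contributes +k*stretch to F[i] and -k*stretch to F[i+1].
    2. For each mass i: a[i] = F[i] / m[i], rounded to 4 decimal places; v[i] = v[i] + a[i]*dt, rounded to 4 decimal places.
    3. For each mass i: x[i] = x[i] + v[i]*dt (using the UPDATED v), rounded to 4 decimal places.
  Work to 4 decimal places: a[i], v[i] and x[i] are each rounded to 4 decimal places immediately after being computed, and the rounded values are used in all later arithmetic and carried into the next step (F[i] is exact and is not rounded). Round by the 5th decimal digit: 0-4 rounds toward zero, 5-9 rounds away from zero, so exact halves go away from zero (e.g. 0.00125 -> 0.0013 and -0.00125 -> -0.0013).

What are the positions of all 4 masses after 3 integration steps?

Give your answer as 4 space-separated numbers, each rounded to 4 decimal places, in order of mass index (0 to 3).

Answer: 4.8398 11.5821 16.3321 23.9961

Derivation:
Step 0: x=[4.0000 10.0000 19.0000 23.0000] v=[1.0000 0.0000 0.0000 0.0000]
Step 1: x=[4.2500 10.3750 18.3750 23.2500] v=[1.0000 1.5000 -2.5000 1.0000]
Step 2: x=[4.5156 10.9844 17.3594 23.6406] v=[1.0625 2.4375 -4.0625 1.5625]
Step 3: x=[4.8398 11.5821 16.3321 23.9961] v=[1.2969 2.3906 -4.1094 1.4219]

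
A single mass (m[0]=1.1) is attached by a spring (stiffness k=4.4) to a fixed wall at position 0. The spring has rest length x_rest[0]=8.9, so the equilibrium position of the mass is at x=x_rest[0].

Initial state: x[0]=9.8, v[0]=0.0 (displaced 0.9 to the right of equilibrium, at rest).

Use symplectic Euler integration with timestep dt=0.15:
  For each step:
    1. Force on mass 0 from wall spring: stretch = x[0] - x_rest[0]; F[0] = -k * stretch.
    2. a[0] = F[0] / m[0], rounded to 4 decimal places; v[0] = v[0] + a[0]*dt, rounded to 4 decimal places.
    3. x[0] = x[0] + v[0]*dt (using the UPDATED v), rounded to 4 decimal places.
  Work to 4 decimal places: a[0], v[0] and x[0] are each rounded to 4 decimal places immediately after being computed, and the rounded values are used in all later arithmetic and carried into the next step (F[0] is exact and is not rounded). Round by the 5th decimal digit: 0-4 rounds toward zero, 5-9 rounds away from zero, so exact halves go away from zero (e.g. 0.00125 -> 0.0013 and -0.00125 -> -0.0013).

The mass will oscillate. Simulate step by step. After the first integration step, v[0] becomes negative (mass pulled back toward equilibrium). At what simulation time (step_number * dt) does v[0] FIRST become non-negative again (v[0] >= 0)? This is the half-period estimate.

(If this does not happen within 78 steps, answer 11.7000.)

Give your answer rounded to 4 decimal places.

Step 0: x=[9.8000] v=[0.0000]
Step 1: x=[9.7190] v=[-0.5400]
Step 2: x=[9.5643] v=[-1.0314]
Step 3: x=[9.3498] v=[-1.4300]
Step 4: x=[9.0948] v=[-1.6999]
Step 5: x=[8.8223] v=[-1.8168]
Step 6: x=[8.5568] v=[-1.7702]
Step 7: x=[8.3222] v=[-1.5643]
Step 8: x=[8.1396] v=[-1.2176]
Step 9: x=[8.0254] v=[-0.7614]
Step 10: x=[7.9899] v=[-0.2366]
Step 11: x=[8.0363] v=[0.3095]
First v>=0 after going negative at step 11, time=1.6500

Answer: 1.6500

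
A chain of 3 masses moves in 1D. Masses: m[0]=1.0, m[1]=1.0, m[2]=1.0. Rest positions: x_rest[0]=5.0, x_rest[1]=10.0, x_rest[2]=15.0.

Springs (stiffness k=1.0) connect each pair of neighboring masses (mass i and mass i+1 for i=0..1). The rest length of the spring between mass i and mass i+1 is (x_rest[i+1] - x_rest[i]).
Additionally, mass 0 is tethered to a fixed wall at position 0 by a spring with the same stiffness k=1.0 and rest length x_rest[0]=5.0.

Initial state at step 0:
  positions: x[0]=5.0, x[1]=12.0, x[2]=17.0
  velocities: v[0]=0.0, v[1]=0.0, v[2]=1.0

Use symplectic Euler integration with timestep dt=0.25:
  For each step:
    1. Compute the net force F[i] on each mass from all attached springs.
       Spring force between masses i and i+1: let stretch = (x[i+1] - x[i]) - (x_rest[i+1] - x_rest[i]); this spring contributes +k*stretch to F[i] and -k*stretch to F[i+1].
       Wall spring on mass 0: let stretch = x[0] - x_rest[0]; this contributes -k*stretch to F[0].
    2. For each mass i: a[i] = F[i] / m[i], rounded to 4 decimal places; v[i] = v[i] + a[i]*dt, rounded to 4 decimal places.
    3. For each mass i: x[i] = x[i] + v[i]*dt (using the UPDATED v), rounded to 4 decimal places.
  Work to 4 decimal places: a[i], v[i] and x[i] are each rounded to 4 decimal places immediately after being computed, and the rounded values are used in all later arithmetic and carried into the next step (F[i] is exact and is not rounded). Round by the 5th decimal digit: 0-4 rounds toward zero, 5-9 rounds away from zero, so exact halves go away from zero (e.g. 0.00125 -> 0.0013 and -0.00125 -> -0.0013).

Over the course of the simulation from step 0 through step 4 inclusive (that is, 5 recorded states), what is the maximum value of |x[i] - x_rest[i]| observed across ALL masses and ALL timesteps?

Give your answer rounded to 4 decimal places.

Answer: 2.7513

Derivation:
Step 0: x=[5.0000 12.0000 17.0000] v=[0.0000 0.0000 1.0000]
Step 1: x=[5.1250 11.8750 17.2500] v=[0.5000 -0.5000 1.0000]
Step 2: x=[5.3516 11.6641 17.4766] v=[0.9063 -0.8438 0.9063]
Step 3: x=[5.6382 11.4219 17.6524] v=[1.1465 -0.9688 0.7032]
Step 4: x=[5.9339 11.2076 17.7513] v=[1.1829 -0.8571 0.3956]
Max displacement = 2.7513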